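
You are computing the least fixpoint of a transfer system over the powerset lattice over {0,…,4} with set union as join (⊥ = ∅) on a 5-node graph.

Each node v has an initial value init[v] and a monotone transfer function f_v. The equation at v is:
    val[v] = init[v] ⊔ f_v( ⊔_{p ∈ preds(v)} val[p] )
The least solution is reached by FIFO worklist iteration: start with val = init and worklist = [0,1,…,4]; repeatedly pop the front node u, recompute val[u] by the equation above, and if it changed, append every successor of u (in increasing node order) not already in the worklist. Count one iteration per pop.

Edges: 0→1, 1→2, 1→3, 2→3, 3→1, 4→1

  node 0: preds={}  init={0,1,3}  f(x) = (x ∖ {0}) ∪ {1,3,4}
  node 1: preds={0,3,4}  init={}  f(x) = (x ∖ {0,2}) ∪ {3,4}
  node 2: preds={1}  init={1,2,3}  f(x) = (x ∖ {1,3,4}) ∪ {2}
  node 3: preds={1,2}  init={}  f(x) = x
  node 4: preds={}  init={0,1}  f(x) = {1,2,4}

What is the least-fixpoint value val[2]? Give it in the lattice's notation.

{1,2,3}

Trace (6 dequeues):
  [1] u=0 | in {} | out {0,1,3,4} | prev {0,1,3} | push {}
  [2] u=1 | in {0,1,3,4} | out {1,3,4} | prev {} | push {}
  [3] u=2 | in {1,3,4} | out {1,2,3} | ==
  [4] u=3 | in {1,2,3,4} | out {1,2,3,4} | prev {} | push {1}
  [5] u=4 | in {} | out {0,1,2,4} | prev {0,1} | push {}
  [6] u=1 | in {0,1,2,3,4} | out {1,3,4} | ==

Converged values:
  [0] {0,1,3,4}
  [1] {1,3,4}
  [2] {1,2,3}
  [3] {1,2,3,4}
  [4] {0,1,2,4}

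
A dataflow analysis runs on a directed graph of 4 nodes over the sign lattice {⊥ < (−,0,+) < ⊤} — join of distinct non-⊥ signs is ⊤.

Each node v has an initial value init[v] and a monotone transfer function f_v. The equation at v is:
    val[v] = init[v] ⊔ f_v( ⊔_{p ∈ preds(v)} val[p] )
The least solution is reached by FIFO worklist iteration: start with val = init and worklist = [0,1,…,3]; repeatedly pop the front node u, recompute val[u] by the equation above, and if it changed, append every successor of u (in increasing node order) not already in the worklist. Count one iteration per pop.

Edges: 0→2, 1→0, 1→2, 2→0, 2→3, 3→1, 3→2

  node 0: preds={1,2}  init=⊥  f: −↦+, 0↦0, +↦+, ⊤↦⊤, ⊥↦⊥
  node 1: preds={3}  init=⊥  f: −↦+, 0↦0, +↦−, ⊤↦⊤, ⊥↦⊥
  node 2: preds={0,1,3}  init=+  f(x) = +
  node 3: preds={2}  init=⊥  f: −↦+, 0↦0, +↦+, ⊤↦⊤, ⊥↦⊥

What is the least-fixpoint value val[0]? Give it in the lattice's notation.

Trace (8 dequeues):
  [1] u=0 | in + | out + | prev ⊥ | push {}
  [2] u=1 | in ⊥ | out ⊥ | ==
  [3] u=2 | in + | out + | ==
  [4] u=3 | in + | out + | prev ⊥ | push {1,2}
  [5] u=1 | in + | out − | prev ⊥ | push {0}
  [6] u=2 | in ⊤ | out + | ==
  [7] u=0 | in ⊤ | out ⊤ | prev + | push {2}
  [8] u=2 | in ⊤ | out + | ==

Converged values:
  [0] ⊤
  [1] −
  [2] +
  [3] +

⊤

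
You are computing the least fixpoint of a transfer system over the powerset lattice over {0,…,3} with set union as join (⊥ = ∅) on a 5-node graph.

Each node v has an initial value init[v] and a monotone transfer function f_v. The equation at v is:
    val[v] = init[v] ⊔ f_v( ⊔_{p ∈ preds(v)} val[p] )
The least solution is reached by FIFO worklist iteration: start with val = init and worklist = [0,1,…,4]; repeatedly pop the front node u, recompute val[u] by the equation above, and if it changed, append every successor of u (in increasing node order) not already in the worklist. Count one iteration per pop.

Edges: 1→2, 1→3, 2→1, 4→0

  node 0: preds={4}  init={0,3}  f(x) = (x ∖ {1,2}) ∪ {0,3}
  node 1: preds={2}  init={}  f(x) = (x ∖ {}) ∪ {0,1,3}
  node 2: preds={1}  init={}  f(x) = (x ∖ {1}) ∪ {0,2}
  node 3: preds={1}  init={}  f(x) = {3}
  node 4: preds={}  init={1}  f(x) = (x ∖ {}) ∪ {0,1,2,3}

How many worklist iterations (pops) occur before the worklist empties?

Trace (9 dequeues):
  [1] u=0 | in {1} | out {0,3} | ==
  [2] u=1 | in {} | out {0,1,3} | prev {} | push {}
  [3] u=2 | in {0,1,3} | out {0,2,3} | prev {} | push {1}
  [4] u=3 | in {0,1,3} | out {3} | prev {} | push {}
  [5] u=4 | in {} | out {0,1,2,3} | prev {1} | push {0}
  [6] u=1 | in {0,2,3} | out {0,1,2,3} | prev {0,1,3} | push {2,3}
  [7] u=0 | in {0,1,2,3} | out {0,3} | ==
  [8] u=2 | in {0,1,2,3} | out {0,2,3} | ==
  [9] u=3 | in {0,1,2,3} | out {3} | ==

Converged values:
  [0] {0,3}
  [1] {0,1,2,3}
  [2] {0,2,3}
  [3] {3}
  [4] {0,1,2,3}

9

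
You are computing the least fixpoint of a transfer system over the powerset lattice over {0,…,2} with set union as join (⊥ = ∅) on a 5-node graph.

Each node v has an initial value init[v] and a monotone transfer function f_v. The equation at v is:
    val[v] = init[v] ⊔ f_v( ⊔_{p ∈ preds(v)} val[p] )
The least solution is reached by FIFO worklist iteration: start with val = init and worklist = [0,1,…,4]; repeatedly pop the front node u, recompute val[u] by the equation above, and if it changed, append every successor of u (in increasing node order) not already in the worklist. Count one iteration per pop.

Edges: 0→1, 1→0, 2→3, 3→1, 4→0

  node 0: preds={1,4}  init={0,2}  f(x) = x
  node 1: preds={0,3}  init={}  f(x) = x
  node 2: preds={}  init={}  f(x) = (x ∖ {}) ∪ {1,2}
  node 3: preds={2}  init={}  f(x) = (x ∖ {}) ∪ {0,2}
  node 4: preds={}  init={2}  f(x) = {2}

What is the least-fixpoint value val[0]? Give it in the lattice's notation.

Trace (9 dequeues):
  [1] u=0 | in {2} | out {0,2} | ==
  [2] u=1 | in {0,2} | out {0,2} | prev {} | push {0}
  [3] u=2 | in {} | out {1,2} | prev {} | push {}
  [4] u=3 | in {1,2} | out {0,1,2} | prev {} | push {1}
  [5] u=4 | in {} | out {2} | ==
  [6] u=0 | in {0,2} | out {0,2} | ==
  [7] u=1 | in {0,1,2} | out {0,1,2} | prev {0,2} | push {0}
  [8] u=0 | in {0,1,2} | out {0,1,2} | prev {0,2} | push {1}
  [9] u=1 | in {0,1,2} | out {0,1,2} | ==

Converged values:
  [0] {0,1,2}
  [1] {0,1,2}
  [2] {1,2}
  [3] {0,1,2}
  [4] {2}

{0,1,2}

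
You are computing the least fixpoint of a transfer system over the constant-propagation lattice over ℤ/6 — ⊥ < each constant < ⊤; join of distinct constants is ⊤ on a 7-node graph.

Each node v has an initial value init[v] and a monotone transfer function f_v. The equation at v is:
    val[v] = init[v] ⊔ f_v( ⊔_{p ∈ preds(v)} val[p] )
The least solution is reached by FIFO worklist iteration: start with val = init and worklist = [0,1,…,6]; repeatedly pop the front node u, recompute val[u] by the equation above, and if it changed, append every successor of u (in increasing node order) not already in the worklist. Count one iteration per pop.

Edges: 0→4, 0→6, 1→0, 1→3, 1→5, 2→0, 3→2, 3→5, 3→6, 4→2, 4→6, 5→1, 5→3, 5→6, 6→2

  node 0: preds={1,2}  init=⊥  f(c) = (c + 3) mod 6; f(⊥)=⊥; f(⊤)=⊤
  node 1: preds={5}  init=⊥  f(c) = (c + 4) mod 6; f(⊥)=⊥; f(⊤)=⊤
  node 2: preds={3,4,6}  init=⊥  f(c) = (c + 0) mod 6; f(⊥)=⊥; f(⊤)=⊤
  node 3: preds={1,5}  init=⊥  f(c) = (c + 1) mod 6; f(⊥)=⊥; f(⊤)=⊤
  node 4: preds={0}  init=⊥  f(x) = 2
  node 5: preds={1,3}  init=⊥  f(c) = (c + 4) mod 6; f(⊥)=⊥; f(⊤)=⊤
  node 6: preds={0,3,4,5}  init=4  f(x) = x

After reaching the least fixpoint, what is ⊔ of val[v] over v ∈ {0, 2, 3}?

⊤

Trace (14 dequeues):
  [1] u=0 | in ⊥ | out ⊥ | ==
  [2] u=1 | in ⊥ | out ⊥ | ==
  [3] u=2 | in 4 | out 4 | prev ⊥ | push {0}
  [4] u=3 | in ⊥ | out ⊥ | ==
  [5] u=4 | in ⊥ | out 2 | prev ⊥ | push {2}
  [6] u=5 | in ⊥ | out ⊥ | ==
  [7] u=6 | in 2 | out ⊤ | prev 4 | push {}
  [8] u=0 | in 4 | out 1 | prev ⊥ | push {4,6}
  [9] u=2 | in ⊤ | out ⊤ | prev 4 | push {0}
  [10] u=4 | in 1 | out 2 | ==
  [11] u=6 | in ⊤ | out ⊤ | ==
  [12] u=0 | in ⊤ | out ⊤ | prev 1 | push {4,6}
  [13] u=4 | in ⊤ | out 2 | ==
  [14] u=6 | in ⊤ | out ⊤ | ==

Converged values:
  [0] ⊤
  [1] ⊥
  [2] ⊤
  [3] ⊥
  [4] 2
  [5] ⊥
  [6] ⊤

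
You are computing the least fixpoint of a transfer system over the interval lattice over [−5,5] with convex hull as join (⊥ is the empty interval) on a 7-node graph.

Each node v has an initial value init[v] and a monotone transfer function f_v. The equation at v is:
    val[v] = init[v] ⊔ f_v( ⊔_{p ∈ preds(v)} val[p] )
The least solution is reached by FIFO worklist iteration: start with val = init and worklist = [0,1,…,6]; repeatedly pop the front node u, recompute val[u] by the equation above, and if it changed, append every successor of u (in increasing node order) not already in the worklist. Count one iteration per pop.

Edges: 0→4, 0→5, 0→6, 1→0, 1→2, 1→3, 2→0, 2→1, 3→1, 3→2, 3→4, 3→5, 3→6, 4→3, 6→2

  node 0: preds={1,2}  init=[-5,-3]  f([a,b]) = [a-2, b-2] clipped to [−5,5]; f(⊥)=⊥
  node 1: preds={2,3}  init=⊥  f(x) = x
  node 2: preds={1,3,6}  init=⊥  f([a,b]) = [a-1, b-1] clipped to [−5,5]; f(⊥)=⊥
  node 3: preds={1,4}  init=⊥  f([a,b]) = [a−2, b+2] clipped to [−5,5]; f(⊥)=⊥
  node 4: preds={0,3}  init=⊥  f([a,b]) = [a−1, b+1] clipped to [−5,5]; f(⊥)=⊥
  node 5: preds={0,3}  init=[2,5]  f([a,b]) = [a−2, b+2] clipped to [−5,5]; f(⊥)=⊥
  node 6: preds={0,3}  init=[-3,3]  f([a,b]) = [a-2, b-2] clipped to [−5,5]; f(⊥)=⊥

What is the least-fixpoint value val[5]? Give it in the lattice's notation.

Worklist (32 pops):
  #1 pop 0: in=⊥ → [-5,-3] (no change)
  #2 pop 1: in=⊥ → ⊥ (no change)
  #3 pop 2: in=[-3,3] → [-4,2] (was ⊥); enqueue [0,1]
  #4 pop 3: in=⊥ → ⊥ (no change)
  #5 pop 4: in=[-5,-3] → [-5,-2] (was ⊥); enqueue [3]
  #6 pop 5: in=[-5,-3] → [-5,5] (was [2,5]); enqueue []
  #7 pop 6: in=[-5,-3] → [-5,3] (was [-3,3]); enqueue [2]
  #8 pop 0: in=[-4,2] → [-5,0] (was [-5,-3]); enqueue [4,5,6]
  #9 pop 1: in=[-4,2] → [-4,2] (was ⊥); enqueue [0]
  #10 pop 3: in=[-5,2] → [-5,4] (was ⊥); enqueue [1]
  #11 pop 2: in=[-5,4] → [-5,3] (was [-4,2]); enqueue []
  #12 pop 4: in=[-5,4] → [-5,5] (was [-5,-2]); enqueue [3]
  #13 pop 5: in=[-5,4] → [-5,5] (no change)
  #14 pop 6: in=[-5,4] → [-5,3] (no change)
  #15 pop 0: in=[-5,3] → [-5,1] (was [-5,0]); enqueue [4,5,6]
  #16 pop 1: in=[-5,4] → [-5,4] (was [-4,2]); enqueue [0,2]
  #17 pop 3: in=[-5,5] → [-5,5] (was [-5,4]); enqueue [1]
  #18 pop 4: in=[-5,5] → [-5,5] (no change)
  #19 pop 5: in=[-5,5] → [-5,5] (no change)
  #20 pop 6: in=[-5,5] → [-5,3] (no change)
  #21 pop 0: in=[-5,4] → [-5,2] (was [-5,1]); enqueue [4,5,6]
  #22 pop 2: in=[-5,5] → [-5,4] (was [-5,3]); enqueue [0]
  #23 pop 1: in=[-5,5] → [-5,5] (was [-5,4]); enqueue [2,3]
  #24 pop 4: in=[-5,5] → [-5,5] (no change)
  #25 pop 5: in=[-5,5] → [-5,5] (no change)
  #26 pop 6: in=[-5,5] → [-5,3] (no change)
  #27 pop 0: in=[-5,5] → [-5,3] (was [-5,2]); enqueue [4,5,6]
  #28 pop 2: in=[-5,5] → [-5,4] (no change)
  #29 pop 3: in=[-5,5] → [-5,5] (no change)
  #30 pop 4: in=[-5,5] → [-5,5] (no change)
  #31 pop 5: in=[-5,5] → [-5,5] (no change)
  #32 pop 6: in=[-5,5] → [-5,3] (no change)

Fixpoint:
  val[0] = [-5,3]
  val[1] = [-5,5]
  val[2] = [-5,4]
  val[3] = [-5,5]
  val[4] = [-5,5]
  val[5] = [-5,5]
  val[6] = [-5,3]

[-5,5]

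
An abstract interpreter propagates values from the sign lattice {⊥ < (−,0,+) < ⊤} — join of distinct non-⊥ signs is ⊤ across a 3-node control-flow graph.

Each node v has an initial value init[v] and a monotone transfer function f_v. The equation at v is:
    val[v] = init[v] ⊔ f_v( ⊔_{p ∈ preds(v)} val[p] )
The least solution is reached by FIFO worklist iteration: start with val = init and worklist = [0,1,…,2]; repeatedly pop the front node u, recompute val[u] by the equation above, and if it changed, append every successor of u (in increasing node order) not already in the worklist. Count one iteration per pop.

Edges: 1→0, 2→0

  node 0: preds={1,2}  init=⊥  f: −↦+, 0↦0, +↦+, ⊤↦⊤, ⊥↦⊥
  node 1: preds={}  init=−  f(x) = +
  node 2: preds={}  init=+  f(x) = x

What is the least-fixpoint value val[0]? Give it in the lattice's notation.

Trace (4 dequeues):
  [1] u=0 | in ⊤ | out ⊤ | prev ⊥ | push {}
  [2] u=1 | in ⊥ | out ⊤ | prev − | push {0}
  [3] u=2 | in ⊥ | out + | ==
  [4] u=0 | in ⊤ | out ⊤ | ==

Converged values:
  [0] ⊤
  [1] ⊤
  [2] +

⊤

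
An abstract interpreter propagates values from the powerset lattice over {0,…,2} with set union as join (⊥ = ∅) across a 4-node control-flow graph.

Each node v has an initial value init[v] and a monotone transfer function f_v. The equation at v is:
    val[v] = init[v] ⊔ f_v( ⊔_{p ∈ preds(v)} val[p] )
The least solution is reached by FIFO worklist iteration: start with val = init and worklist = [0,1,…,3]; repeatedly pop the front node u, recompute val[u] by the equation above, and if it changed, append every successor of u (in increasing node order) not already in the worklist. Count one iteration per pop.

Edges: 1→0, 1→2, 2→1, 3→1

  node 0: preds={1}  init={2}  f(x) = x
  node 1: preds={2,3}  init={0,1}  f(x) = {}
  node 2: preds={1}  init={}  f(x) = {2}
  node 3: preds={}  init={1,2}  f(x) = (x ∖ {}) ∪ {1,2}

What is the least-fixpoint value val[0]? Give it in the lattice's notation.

Iteration log — 5 steps:
  step 1. node 0  ⊔preds={0,1}  new={0,1,2}  old={2}  +wl: 
  step 2. node 1  ⊔preds={1,2}  new={0,1}  stable
  step 3. node 2  ⊔preds={0,1}  new={2}  old={}  +wl: 1
  step 4. node 3  ⊔preds={}  new={1,2}  stable
  step 5. node 1  ⊔preds={1,2}  new={0,1}  stable

Least fixpoint reached:
  node 0: {0,1,2}
  node 1: {0,1}
  node 2: {2}
  node 3: {1,2}

{0,1,2}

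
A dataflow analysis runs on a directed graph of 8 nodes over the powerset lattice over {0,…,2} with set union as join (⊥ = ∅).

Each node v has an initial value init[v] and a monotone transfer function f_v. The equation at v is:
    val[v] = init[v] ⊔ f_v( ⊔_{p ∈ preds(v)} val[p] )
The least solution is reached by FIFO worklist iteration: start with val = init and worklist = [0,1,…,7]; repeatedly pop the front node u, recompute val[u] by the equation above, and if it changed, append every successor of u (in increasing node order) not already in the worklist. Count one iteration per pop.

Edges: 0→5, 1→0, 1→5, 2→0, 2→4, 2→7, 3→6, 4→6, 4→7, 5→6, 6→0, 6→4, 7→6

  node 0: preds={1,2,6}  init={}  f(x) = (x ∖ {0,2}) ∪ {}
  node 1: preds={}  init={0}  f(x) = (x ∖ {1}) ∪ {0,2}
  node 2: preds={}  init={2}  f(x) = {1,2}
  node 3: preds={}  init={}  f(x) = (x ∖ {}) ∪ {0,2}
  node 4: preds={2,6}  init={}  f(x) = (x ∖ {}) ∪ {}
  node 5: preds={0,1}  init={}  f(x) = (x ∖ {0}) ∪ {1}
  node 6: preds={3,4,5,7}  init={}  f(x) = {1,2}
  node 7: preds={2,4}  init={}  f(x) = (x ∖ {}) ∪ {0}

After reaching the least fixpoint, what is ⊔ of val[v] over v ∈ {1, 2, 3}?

Trace (12 dequeues):
  [1] u=0 | in {0,2} | out {} | ==
  [2] u=1 | in {} | out {0,2} | prev {0} | push {0}
  [3] u=2 | in {} | out {1,2} | prev {2} | push {}
  [4] u=3 | in {} | out {0,2} | prev {} | push {}
  [5] u=4 | in {1,2} | out {1,2} | prev {} | push {}
  [6] u=5 | in {0,2} | out {1,2} | prev {} | push {}
  [7] u=6 | in {0,1,2} | out {1,2} | prev {} | push {4}
  [8] u=7 | in {1,2} | out {0,1,2} | prev {} | push {6}
  [9] u=0 | in {0,1,2} | out {1} | prev {} | push {5}
  [10] u=4 | in {1,2} | out {1,2} | ==
  [11] u=6 | in {0,1,2} | out {1,2} | ==
  [12] u=5 | in {0,1,2} | out {1,2} | ==

Converged values:
  [0] {1}
  [1] {0,2}
  [2] {1,2}
  [3] {0,2}
  [4] {1,2}
  [5] {1,2}
  [6] {1,2}
  [7] {0,1,2}

{0,1,2}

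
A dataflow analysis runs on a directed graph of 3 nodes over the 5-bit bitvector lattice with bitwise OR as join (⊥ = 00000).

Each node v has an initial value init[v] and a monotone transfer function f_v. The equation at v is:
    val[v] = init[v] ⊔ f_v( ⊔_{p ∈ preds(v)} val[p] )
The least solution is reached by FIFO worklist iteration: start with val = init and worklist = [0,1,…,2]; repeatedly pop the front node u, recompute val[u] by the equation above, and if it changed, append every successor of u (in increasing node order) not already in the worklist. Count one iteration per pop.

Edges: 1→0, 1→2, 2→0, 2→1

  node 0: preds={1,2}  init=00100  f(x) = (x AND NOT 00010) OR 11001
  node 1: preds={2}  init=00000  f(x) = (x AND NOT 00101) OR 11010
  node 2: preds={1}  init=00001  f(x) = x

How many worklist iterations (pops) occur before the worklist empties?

5

Trace (5 dequeues):
  [1] u=0 | in 00001 | out 11101 | prev 00100 | push {}
  [2] u=1 | in 00001 | out 11010 | prev 00000 | push {0}
  [3] u=2 | in 11010 | out 11011 | prev 00001 | push {1}
  [4] u=0 | in 11011 | out 11101 | ==
  [5] u=1 | in 11011 | out 11010 | ==

Converged values:
  [0] 11101
  [1] 11010
  [2] 11011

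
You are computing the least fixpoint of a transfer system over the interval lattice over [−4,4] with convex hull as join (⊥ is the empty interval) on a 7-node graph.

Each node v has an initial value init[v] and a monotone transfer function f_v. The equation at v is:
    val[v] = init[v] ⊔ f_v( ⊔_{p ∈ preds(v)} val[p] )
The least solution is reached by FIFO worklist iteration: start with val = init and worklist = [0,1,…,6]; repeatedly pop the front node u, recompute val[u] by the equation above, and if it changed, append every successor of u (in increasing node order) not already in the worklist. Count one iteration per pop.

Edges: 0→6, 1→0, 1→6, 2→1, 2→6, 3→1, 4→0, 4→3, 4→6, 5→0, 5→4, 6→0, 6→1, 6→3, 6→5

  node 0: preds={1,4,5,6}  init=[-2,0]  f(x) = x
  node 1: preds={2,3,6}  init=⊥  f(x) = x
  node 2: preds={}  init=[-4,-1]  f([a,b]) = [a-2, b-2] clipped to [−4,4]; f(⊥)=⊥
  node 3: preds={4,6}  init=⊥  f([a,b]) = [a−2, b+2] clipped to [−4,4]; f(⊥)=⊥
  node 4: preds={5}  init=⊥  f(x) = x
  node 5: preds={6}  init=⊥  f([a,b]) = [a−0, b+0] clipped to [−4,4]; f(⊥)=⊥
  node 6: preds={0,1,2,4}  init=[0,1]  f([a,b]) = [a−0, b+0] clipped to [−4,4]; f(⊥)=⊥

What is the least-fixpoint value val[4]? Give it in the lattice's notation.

Trace (33 dequeues):
  [1] u=0 | in [0,1] | out [-2,1] | prev [-2,0] | push {}
  [2] u=1 | in [-4,1] | out [-4,1] | prev ⊥ | push {0}
  [3] u=2 | in ⊥ | out [-4,-1] | ==
  [4] u=3 | in [0,1] | out [-2,3] | prev ⊥ | push {1}
  [5] u=4 | in ⊥ | out ⊥ | ==
  [6] u=5 | in [0,1] | out [0,1] | prev ⊥ | push {4}
  [7] u=6 | in [-4,1] | out [-4,1] | prev [0,1] | push {3,5}
  [8] u=0 | in [-4,1] | out [-4,1] | prev [-2,1] | push {6}
  [9] u=1 | in [-4,3] | out [-4,3] | prev [-4,1] | push {0}
  [10] u=4 | in [0,1] | out [0,1] | prev ⊥ | push {}
  [11] u=3 | in [-4,1] | out [-4,3] | prev [-2,3] | push {1}
  [12] u=5 | in [-4,1] | out [-4,1] | prev [0,1] | push {4}
  [13] u=6 | in [-4,3] | out [-4,3] | prev [-4,1] | push {3,5}
  [14] u=0 | in [-4,3] | out [-4,3] | prev [-4,1] | push {6}
  [15] u=1 | in [-4,3] | out [-4,3] | ==
  [16] u=4 | in [-4,1] | out [-4,1] | prev [0,1] | push {0}
  [17] u=3 | in [-4,3] | out [-4,4] | prev [-4,3] | push {1}
  [18] u=5 | in [-4,3] | out [-4,3] | prev [-4,1] | push {4}
  [19] u=6 | in [-4,3] | out [-4,3] | ==
  [20] u=0 | in [-4,3] | out [-4,3] | ==
  [21] u=1 | in [-4,4] | out [-4,4] | prev [-4,3] | push {0,6}
  [22] u=4 | in [-4,3] | out [-4,3] | prev [-4,1] | push {3}
  [23] u=0 | in [-4,4] | out [-4,4] | prev [-4,3] | push {}
  [24] u=6 | in [-4,4] | out [-4,4] | prev [-4,3] | push {0,1,5}
  [25] u=3 | in [-4,4] | out [-4,4] | ==
  [26] u=0 | in [-4,4] | out [-4,4] | ==
  [27] u=1 | in [-4,4] | out [-4,4] | ==
  [28] u=5 | in [-4,4] | out [-4,4] | prev [-4,3] | push {0,4}
  [29] u=0 | in [-4,4] | out [-4,4] | ==
  [30] u=4 | in [-4,4] | out [-4,4] | prev [-4,3] | push {0,3,6}
  [31] u=0 | in [-4,4] | out [-4,4] | ==
  [32] u=3 | in [-4,4] | out [-4,4] | ==
  [33] u=6 | in [-4,4] | out [-4,4] | ==

Converged values:
  [0] [-4,4]
  [1] [-4,4]
  [2] [-4,-1]
  [3] [-4,4]
  [4] [-4,4]
  [5] [-4,4]
  [6] [-4,4]

[-4,4]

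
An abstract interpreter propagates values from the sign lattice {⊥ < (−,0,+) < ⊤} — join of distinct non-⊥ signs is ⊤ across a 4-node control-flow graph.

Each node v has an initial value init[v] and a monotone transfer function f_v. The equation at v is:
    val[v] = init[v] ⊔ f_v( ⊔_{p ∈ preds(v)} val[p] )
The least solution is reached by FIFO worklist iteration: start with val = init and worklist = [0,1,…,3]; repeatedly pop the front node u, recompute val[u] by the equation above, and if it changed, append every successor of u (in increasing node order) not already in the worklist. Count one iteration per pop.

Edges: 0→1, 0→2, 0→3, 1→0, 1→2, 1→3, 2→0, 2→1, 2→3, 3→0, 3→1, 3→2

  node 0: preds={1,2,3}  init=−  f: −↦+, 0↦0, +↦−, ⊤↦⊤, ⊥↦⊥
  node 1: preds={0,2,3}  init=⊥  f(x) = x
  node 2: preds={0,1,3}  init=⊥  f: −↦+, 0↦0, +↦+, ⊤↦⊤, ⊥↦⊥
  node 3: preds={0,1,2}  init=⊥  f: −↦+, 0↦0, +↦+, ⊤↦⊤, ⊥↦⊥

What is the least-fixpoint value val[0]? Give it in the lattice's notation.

Iteration log — 10 steps:
  step 1. node 0  ⊔preds=⊥  new=−  stable
  step 2. node 1  ⊔preds=−  new=−  old=⊥  +wl: 0
  step 3. node 2  ⊔preds=−  new=+  old=⊥  +wl: 1
  step 4. node 3  ⊔preds=⊤  new=⊤  old=⊥  +wl: 2
  step 5. node 0  ⊔preds=⊤  new=⊤  old=−  +wl: 3
  step 6. node 1  ⊔preds=⊤  new=⊤  old=−  +wl: 0
  step 7. node 2  ⊔preds=⊤  new=⊤  old=+  +wl: 1
  step 8. node 3  ⊔preds=⊤  new=⊤  stable
  step 9. node 0  ⊔preds=⊤  new=⊤  stable
  step 10. node 1  ⊔preds=⊤  new=⊤  stable

Least fixpoint reached:
  node 0: ⊤
  node 1: ⊤
  node 2: ⊤
  node 3: ⊤

⊤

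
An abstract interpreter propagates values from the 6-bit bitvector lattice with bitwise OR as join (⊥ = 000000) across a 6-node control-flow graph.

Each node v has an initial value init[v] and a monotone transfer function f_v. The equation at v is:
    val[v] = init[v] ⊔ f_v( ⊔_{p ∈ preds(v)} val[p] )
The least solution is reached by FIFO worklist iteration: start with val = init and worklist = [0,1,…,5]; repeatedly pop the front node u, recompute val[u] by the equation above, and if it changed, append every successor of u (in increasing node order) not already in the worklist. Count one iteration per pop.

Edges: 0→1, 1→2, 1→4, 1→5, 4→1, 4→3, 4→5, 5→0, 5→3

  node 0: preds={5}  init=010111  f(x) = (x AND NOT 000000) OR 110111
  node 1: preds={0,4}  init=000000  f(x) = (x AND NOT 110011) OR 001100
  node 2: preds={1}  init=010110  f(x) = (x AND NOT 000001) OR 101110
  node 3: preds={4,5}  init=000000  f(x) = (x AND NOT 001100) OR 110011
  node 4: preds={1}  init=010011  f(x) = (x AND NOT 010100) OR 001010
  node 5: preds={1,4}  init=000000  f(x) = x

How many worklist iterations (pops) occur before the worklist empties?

Trace (10 dequeues):
  [1] u=0 | in 000000 | out 110111 | prev 010111 | push {}
  [2] u=1 | in 110111 | out 001100 | prev 000000 | push {}
  [3] u=2 | in 001100 | out 111110 | prev 010110 | push {}
  [4] u=3 | in 010011 | out 110011 | prev 000000 | push {}
  [5] u=4 | in 001100 | out 011011 | prev 010011 | push {1,3}
  [6] u=5 | in 011111 | out 011111 | prev 000000 | push {0}
  [7] u=1 | in 111111 | out 001100 | ==
  [8] u=3 | in 011111 | out 110011 | ==
  [9] u=0 | in 011111 | out 111111 | prev 110111 | push {1}
  [10] u=1 | in 111111 | out 001100 | ==

Converged values:
  [0] 111111
  [1] 001100
  [2] 111110
  [3] 110011
  [4] 011011
  [5] 011111

10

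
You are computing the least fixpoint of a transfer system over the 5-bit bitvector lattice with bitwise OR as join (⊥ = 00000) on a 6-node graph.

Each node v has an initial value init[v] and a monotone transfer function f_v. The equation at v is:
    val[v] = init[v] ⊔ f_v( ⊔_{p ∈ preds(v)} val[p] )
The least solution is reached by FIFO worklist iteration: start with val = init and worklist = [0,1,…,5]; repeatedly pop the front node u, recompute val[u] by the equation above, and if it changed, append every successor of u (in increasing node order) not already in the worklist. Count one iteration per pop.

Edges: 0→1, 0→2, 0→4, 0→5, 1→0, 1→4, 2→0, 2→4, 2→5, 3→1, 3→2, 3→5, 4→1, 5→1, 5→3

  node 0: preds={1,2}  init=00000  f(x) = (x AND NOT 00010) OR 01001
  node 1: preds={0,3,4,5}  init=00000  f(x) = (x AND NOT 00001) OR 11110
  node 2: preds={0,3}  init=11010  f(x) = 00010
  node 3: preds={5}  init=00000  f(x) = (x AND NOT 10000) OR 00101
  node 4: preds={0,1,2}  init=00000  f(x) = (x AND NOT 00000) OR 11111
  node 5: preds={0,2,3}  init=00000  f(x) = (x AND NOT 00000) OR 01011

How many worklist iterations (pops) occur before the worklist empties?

Worklist (14 pops):
  #1 pop 0: in=11010 → 11001 (was 00000); enqueue []
  #2 pop 1: in=11001 → 11110 (was 00000); enqueue [0]
  #3 pop 2: in=11001 → 11010 (no change)
  #4 pop 3: in=00000 → 00101 (was 00000); enqueue [1,2]
  #5 pop 4: in=11111 → 11111 (was 00000); enqueue []
  #6 pop 5: in=11111 → 11111 (was 00000); enqueue [3]
  #7 pop 0: in=11110 → 11101 (was 11001); enqueue [4,5]
  #8 pop 1: in=11111 → 11110 (no change)
  #9 pop 2: in=11101 → 11010 (no change)
  #10 pop 3: in=11111 → 01111 (was 00101); enqueue [1,2]
  #11 pop 4: in=11111 → 11111 (no change)
  #12 pop 5: in=11111 → 11111 (no change)
  #13 pop 1: in=11111 → 11110 (no change)
  #14 pop 2: in=11111 → 11010 (no change)

Fixpoint:
  val[0] = 11101
  val[1] = 11110
  val[2] = 11010
  val[3] = 01111
  val[4] = 11111
  val[5] = 11111

14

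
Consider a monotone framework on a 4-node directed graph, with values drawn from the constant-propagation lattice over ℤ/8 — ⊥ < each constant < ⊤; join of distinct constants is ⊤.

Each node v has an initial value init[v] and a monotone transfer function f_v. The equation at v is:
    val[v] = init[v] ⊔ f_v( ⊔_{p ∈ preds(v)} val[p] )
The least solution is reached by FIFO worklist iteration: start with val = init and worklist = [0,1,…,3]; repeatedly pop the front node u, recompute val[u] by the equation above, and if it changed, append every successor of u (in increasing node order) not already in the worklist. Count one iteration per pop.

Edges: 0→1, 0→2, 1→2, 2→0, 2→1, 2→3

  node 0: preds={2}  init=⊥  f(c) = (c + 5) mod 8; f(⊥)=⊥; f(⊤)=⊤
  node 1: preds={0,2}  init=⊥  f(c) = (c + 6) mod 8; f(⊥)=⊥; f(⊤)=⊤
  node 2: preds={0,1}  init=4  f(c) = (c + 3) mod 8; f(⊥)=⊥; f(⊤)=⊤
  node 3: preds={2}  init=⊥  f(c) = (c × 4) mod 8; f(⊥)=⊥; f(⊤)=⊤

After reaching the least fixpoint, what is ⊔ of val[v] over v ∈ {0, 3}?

⊤

Iteration log — 7 steps:
  step 1. node 0  ⊔preds=4  new=1  old=⊥  +wl: 
  step 2. node 1  ⊔preds=⊤  new=⊤  old=⊥  +wl: 
  step 3. node 2  ⊔preds=⊤  new=⊤  old=4  +wl: 0,1
  step 4. node 3  ⊔preds=⊤  new=⊤  old=⊥  +wl: 
  step 5. node 0  ⊔preds=⊤  new=⊤  old=1  +wl: 2
  step 6. node 1  ⊔preds=⊤  new=⊤  stable
  step 7. node 2  ⊔preds=⊤  new=⊤  stable

Least fixpoint reached:
  node 0: ⊤
  node 1: ⊤
  node 2: ⊤
  node 3: ⊤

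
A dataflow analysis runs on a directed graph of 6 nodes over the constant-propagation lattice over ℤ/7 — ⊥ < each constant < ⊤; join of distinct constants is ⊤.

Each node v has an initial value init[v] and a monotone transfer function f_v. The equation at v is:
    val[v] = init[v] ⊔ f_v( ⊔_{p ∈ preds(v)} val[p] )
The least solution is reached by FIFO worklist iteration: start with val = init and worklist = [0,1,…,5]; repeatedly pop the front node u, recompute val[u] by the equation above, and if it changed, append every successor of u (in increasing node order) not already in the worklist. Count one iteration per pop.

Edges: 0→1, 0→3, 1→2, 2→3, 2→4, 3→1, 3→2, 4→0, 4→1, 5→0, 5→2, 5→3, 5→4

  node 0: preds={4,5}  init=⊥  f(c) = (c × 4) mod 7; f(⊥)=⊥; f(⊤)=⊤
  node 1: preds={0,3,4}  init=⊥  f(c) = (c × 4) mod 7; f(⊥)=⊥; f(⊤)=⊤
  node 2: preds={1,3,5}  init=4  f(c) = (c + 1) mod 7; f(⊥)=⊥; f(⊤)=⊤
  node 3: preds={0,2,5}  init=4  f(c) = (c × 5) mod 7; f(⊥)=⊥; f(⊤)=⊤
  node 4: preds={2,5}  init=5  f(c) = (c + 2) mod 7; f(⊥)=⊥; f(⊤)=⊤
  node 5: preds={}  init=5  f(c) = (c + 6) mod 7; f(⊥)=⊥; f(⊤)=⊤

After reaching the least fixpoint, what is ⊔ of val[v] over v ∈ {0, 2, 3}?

Iteration log — 11 steps:
  step 1. node 0  ⊔preds=5  new=6  old=⊥  +wl: 
  step 2. node 1  ⊔preds=⊤  new=⊤  old=⊥  +wl: 
  step 3. node 2  ⊔preds=⊤  new=⊤  old=4  +wl: 
  step 4. node 3  ⊔preds=⊤  new=⊤  old=4  +wl: 1,2
  step 5. node 4  ⊔preds=⊤  new=⊤  old=5  +wl: 0
  step 6. node 5  ⊔preds=⊥  new=5  stable
  step 7. node 1  ⊔preds=⊤  new=⊤  stable
  step 8. node 2  ⊔preds=⊤  new=⊤  stable
  step 9. node 0  ⊔preds=⊤  new=⊤  old=6  +wl: 1,3
  step 10. node 1  ⊔preds=⊤  new=⊤  stable
  step 11. node 3  ⊔preds=⊤  new=⊤  stable

Least fixpoint reached:
  node 0: ⊤
  node 1: ⊤
  node 2: ⊤
  node 3: ⊤
  node 4: ⊤
  node 5: 5

⊤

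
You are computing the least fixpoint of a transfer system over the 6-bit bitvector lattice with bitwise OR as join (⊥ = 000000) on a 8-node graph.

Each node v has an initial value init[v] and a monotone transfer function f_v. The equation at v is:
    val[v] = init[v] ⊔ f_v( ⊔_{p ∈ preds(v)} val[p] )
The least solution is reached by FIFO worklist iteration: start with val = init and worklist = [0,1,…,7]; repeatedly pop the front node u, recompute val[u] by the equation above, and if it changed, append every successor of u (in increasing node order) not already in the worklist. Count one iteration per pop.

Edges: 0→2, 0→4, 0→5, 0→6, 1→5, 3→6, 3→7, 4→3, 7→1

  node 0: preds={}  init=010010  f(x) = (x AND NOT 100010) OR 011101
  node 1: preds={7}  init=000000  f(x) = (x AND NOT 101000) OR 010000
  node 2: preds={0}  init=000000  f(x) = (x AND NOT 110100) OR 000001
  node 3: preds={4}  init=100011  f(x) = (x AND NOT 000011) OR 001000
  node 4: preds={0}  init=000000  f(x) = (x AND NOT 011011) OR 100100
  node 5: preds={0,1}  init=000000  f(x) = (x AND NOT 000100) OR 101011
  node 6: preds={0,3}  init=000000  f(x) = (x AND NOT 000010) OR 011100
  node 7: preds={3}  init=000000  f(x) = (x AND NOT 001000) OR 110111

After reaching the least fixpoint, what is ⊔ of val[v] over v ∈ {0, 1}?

Iteration log — 13 steps:
  step 1. node 0  ⊔preds=000000  new=011111  old=010010  +wl: 
  step 2. node 1  ⊔preds=000000  new=010000  old=000000  +wl: 
  step 3. node 2  ⊔preds=011111  new=001011  old=000000  +wl: 
  step 4. node 3  ⊔preds=000000  new=101011  old=100011  +wl: 
  step 5. node 4  ⊔preds=011111  new=100100  old=000000  +wl: 3
  step 6. node 5  ⊔preds=011111  new=111011  old=000000  +wl: 
  step 7. node 6  ⊔preds=111111  new=111101  old=000000  +wl: 
  step 8. node 7  ⊔preds=101011  new=110111  old=000000  +wl: 1
  step 9. node 3  ⊔preds=100100  new=101111  old=101011  +wl: 6,7
  step 10. node 1  ⊔preds=110111  new=010111  old=010000  +wl: 5
  step 11. node 6  ⊔preds=111111  new=111101  stable
  step 12. node 7  ⊔preds=101111  new=110111  stable
  step 13. node 5  ⊔preds=011111  new=111011  stable

Least fixpoint reached:
  node 0: 011111
  node 1: 010111
  node 2: 001011
  node 3: 101111
  node 4: 100100
  node 5: 111011
  node 6: 111101
  node 7: 110111

011111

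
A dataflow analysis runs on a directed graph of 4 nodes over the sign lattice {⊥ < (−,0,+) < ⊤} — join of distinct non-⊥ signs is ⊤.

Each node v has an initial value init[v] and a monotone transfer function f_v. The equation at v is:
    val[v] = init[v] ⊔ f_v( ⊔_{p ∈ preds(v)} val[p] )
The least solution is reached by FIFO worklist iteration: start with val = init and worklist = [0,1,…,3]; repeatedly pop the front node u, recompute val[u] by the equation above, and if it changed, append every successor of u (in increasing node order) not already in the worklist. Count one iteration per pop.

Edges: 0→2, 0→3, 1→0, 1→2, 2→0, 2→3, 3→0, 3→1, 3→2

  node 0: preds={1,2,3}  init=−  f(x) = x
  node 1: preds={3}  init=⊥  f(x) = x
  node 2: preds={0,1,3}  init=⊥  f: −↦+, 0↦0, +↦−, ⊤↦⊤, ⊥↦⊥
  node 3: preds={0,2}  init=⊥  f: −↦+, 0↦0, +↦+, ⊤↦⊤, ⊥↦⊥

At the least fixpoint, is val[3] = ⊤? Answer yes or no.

yes

Iteration log — 9 steps:
  step 1. node 0  ⊔preds=⊥  new=−  stable
  step 2. node 1  ⊔preds=⊥  new=⊥  stable
  step 3. node 2  ⊔preds=−  new=+  old=⊥  +wl: 0
  step 4. node 3  ⊔preds=⊤  new=⊤  old=⊥  +wl: 1,2
  step 5. node 0  ⊔preds=⊤  new=⊤  old=−  +wl: 3
  step 6. node 1  ⊔preds=⊤  new=⊤  old=⊥  +wl: 0
  step 7. node 2  ⊔preds=⊤  new=⊤  old=+  +wl: 
  step 8. node 3  ⊔preds=⊤  new=⊤  stable
  step 9. node 0  ⊔preds=⊤  new=⊤  stable

Least fixpoint reached:
  node 0: ⊤
  node 1: ⊤
  node 2: ⊤
  node 3: ⊤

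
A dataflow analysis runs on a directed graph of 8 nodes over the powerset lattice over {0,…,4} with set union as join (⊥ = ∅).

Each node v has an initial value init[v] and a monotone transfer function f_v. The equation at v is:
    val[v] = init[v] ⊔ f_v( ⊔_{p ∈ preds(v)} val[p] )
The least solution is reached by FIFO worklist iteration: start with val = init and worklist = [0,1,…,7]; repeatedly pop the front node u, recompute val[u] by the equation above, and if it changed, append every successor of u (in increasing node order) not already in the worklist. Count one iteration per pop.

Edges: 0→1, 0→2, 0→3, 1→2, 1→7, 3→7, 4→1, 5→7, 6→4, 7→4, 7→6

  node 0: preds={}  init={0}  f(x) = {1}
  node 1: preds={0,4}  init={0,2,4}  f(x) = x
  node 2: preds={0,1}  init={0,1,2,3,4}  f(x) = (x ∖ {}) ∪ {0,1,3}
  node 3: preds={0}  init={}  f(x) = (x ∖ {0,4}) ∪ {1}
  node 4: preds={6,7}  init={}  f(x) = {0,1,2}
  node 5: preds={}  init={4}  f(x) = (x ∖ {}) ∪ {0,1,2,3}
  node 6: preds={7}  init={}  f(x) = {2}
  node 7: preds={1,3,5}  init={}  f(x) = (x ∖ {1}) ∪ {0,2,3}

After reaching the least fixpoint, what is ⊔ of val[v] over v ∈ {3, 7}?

{0,1,2,3,4}

Trace (11 dequeues):
  [1] u=0 | in {} | out {0,1} | prev {0} | push {}
  [2] u=1 | in {0,1} | out {0,1,2,4} | prev {0,2,4} | push {}
  [3] u=2 | in {0,1,2,4} | out {0,1,2,3,4} | ==
  [4] u=3 | in {0,1} | out {1} | prev {} | push {}
  [5] u=4 | in {} | out {0,1,2} | prev {} | push {1}
  [6] u=5 | in {} | out {0,1,2,3,4} | prev {4} | push {}
  [7] u=6 | in {} | out {2} | prev {} | push {4}
  [8] u=7 | in {0,1,2,3,4} | out {0,2,3,4} | prev {} | push {6}
  [9] u=1 | in {0,1,2} | out {0,1,2,4} | ==
  [10] u=4 | in {0,2,3,4} | out {0,1,2} | ==
  [11] u=6 | in {0,2,3,4} | out {2} | ==

Converged values:
  [0] {0,1}
  [1] {0,1,2,4}
  [2] {0,1,2,3,4}
  [3] {1}
  [4] {0,1,2}
  [5] {0,1,2,3,4}
  [6] {2}
  [7] {0,2,3,4}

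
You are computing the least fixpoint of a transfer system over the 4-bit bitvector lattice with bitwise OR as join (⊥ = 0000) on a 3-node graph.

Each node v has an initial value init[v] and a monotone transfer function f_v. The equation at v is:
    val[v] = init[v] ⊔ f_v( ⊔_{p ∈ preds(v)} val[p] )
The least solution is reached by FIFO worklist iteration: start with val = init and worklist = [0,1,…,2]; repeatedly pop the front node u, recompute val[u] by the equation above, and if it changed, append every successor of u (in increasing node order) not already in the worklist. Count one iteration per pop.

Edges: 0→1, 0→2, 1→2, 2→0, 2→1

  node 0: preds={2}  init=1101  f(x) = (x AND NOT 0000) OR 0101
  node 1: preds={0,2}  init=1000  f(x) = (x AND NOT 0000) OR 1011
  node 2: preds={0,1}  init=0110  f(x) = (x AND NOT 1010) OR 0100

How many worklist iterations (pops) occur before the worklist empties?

5

Iteration log — 5 steps:
  step 1. node 0  ⊔preds=0110  new=1111  old=1101  +wl: 
  step 2. node 1  ⊔preds=1111  new=1111  old=1000  +wl: 
  step 3. node 2  ⊔preds=1111  new=0111  old=0110  +wl: 0,1
  step 4. node 0  ⊔preds=0111  new=1111  stable
  step 5. node 1  ⊔preds=1111  new=1111  stable

Least fixpoint reached:
  node 0: 1111
  node 1: 1111
  node 2: 0111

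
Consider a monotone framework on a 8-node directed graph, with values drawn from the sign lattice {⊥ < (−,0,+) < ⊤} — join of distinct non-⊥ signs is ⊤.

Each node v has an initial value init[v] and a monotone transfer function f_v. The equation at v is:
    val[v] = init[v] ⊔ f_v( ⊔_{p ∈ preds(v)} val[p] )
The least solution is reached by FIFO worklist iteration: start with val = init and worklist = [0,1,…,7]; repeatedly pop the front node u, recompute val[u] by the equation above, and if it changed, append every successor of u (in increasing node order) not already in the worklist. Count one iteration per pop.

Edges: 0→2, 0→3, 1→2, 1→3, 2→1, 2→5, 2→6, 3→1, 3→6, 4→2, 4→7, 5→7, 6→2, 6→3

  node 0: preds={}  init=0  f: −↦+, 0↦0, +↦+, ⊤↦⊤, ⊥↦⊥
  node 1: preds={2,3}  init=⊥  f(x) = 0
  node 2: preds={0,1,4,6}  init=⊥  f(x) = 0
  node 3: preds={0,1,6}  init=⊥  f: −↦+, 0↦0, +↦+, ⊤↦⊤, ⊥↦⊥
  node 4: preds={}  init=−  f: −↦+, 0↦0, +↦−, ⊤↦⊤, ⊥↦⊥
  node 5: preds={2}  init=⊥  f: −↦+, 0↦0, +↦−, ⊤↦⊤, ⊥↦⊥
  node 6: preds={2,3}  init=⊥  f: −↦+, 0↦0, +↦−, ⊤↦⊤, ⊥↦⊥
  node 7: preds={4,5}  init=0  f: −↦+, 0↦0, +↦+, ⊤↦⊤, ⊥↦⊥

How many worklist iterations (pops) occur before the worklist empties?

Worklist (11 pops):
  #1 pop 0: in=⊥ → 0 (no change)
  #2 pop 1: in=⊥ → 0 (was ⊥); enqueue []
  #3 pop 2: in=⊤ → 0 (was ⊥); enqueue [1]
  #4 pop 3: in=0 → 0 (was ⊥); enqueue []
  #5 pop 4: in=⊥ → − (no change)
  #6 pop 5: in=0 → 0 (was ⊥); enqueue []
  #7 pop 6: in=0 → 0 (was ⊥); enqueue [2,3]
  #8 pop 7: in=⊤ → ⊤ (was 0); enqueue []
  #9 pop 1: in=0 → 0 (no change)
  #10 pop 2: in=⊤ → 0 (no change)
  #11 pop 3: in=0 → 0 (no change)

Fixpoint:
  val[0] = 0
  val[1] = 0
  val[2] = 0
  val[3] = 0
  val[4] = −
  val[5] = 0
  val[6] = 0
  val[7] = ⊤

11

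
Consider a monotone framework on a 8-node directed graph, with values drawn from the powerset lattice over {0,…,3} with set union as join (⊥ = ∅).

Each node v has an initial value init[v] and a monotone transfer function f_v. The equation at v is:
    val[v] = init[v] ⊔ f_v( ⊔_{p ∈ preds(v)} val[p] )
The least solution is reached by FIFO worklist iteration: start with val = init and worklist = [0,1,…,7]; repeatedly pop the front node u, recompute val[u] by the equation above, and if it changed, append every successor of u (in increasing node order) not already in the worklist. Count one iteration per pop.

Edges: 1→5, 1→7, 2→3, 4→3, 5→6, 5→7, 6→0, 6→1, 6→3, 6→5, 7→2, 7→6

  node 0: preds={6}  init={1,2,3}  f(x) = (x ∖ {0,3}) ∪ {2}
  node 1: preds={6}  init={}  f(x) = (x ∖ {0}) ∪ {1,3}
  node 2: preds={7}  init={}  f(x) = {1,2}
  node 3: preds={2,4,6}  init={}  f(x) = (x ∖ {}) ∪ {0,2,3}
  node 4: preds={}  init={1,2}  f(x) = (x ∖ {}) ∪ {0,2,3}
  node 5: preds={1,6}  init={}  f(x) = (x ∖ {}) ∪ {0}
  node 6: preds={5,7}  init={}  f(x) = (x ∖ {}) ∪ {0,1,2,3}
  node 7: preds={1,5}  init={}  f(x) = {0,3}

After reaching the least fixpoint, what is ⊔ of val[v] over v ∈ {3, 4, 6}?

{0,1,2,3}

Iteration log — 15 steps:
  step 1. node 0  ⊔preds={}  new={1,2,3}  stable
  step 2. node 1  ⊔preds={}  new={1,3}  old={}  +wl: 
  step 3. node 2  ⊔preds={}  new={1,2}  old={}  +wl: 
  step 4. node 3  ⊔preds={1,2}  new={0,1,2,3}  old={}  +wl: 
  step 5. node 4  ⊔preds={}  new={0,1,2,3}  old={1,2}  +wl: 3
  step 6. node 5  ⊔preds={1,3}  new={0,1,3}  old={}  +wl: 
  step 7. node 6  ⊔preds={0,1,3}  new={0,1,2,3}  old={}  +wl: 0,1,5
  step 8. node 7  ⊔preds={0,1,3}  new={0,3}  old={}  +wl: 2,6
  step 9. node 3  ⊔preds={0,1,2,3}  new={0,1,2,3}  stable
  step 10. node 0  ⊔preds={0,1,2,3}  new={1,2,3}  stable
  step 11. node 1  ⊔preds={0,1,2,3}  new={1,2,3}  old={1,3}  +wl: 7
  step 12. node 5  ⊔preds={0,1,2,3}  new={0,1,2,3}  old={0,1,3}  +wl: 
  step 13. node 2  ⊔preds={0,3}  new={1,2}  stable
  step 14. node 6  ⊔preds={0,1,2,3}  new={0,1,2,3}  stable
  step 15. node 7  ⊔preds={0,1,2,3}  new={0,3}  stable

Least fixpoint reached:
  node 0: {1,2,3}
  node 1: {1,2,3}
  node 2: {1,2}
  node 3: {0,1,2,3}
  node 4: {0,1,2,3}
  node 5: {0,1,2,3}
  node 6: {0,1,2,3}
  node 7: {0,3}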